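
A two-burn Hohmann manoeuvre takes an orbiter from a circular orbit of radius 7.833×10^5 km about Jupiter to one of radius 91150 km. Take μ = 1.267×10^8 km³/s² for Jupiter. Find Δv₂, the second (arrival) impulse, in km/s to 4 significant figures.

Δv₂ = 12.62 km/s

Semi-major axis of the transfer orbit: a_t = (7.833×10^5 + 91150)/2 = 4.37225×10^5 km.
On the circular orbit at r = 91150 km, v_c = √(μ/r) = 37.28 km/s.
Vis-viva on the transfer ellipse at r = 91150 km gives v_t = √[μ(2/r − 1/a_t)] = 49.90 km/s.
Δv₂ = |v_t − v_c| = |49.90 − 37.28| = 12.62 km/s.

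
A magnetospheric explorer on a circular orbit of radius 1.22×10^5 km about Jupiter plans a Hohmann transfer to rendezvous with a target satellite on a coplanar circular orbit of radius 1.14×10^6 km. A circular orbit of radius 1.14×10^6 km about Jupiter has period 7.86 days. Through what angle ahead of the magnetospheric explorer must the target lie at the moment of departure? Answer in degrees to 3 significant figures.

φ = 106°

From Kepler's third law T² = 4π²r³/μ at r = 1.14×10^6 km, T = 7.86 days = 7.86 × 86400 s = 6.79104×10^5 s: μ = 4π²r³/T² = 1.26824×10^8 km³/s².
Semi-major axis of the transfer orbit: a_t = (1.220×10^5 + 1.140×10^6)/2 = 6.310×10^5 km.
Transfer time t = π√(a_t³/μ) = 1.3983×10^5 s.
The target's mean motion on its circular orbit is ω₂ = √(μ/r₂³) = 9.2522×10^-6 rad/s.
Angle swept by the target during transfer: ω₂·t = 1.2937 rad = 74.12°.
Arrival is 180° from departure on the ellipse, so φ = 180° − 74.12° = 106°.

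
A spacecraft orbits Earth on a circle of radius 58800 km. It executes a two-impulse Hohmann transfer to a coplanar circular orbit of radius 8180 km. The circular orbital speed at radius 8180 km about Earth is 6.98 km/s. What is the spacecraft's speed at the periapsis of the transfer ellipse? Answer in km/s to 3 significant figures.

From the circular-orbit relation v² = μ/r at r = 8180 km: μ = v²r = (6.98)² × 8180 = 3.98533×10^5 km³/s².
Transfer-ellipse semi-major axis a_t = (r₁ + r₂)/2 = (58800 + 8180)/2 = 33490 km.
At periapsis, r = 8180 km.
Applying v² = μ(2/r − 1/a_t): v = 9.249 km/s.

v = 9.25 km/s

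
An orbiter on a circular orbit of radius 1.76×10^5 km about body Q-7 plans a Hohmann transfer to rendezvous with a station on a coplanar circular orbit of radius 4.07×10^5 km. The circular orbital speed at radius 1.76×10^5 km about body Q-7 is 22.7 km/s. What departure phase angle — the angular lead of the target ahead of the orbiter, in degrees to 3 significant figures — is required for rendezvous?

From the circular-orbit relation v² = μ/r at r = 1.76×10^5 km: μ = v²r = (22.7)² × 1.76×10^5 = 9.06910×10^7 km³/s².
Transfer-ellipse semi-major axis a_t = (r₁ + r₂)/2 = (1.760×10^5 + 4.070×10^5)/2 = 2.915×10^5 km.
The half-period of the transfer ellipse is t = π√(a_t³/μ) = 51920 s.
The target's mean motion on its circular orbit is ω₂ = √(μ/r₂³) = 3.668×10^-5 rad/s.
Angle swept by the target during transfer: ω₂·t = 1.904 rad = 109.1°.
Arrival is 180° from departure on the ellipse, so φ = 180° − 109.1° = 70.9°.

φ = 70.9°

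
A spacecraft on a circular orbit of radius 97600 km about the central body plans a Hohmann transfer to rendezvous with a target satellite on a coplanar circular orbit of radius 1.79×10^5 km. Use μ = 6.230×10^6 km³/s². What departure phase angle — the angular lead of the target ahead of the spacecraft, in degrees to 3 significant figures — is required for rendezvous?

The Hohmann ellipse has a_t = (r₁ + r₂)/2 = 1.383×10^5 km.
Transfer time t = π√(a_t³/μ) = 64735.0 s.
Target angular speed ω₂ = √(μ/r₂³) = 3.29583×10^-5 rad/s.
Angle swept by the target during transfer: ω₂·t = 2.1336 rad = 122.2°.
The spacecraft traverses 180° on the transfer ellipse, so the target must lead by 180° − 122.2° = 57.8°.

φ = 57.8°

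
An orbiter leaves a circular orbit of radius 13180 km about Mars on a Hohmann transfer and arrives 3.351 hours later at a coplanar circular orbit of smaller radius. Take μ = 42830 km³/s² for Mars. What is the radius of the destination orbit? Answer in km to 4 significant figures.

Transfer time t = 3.351 hours = 12063.6 s, and t = π√(a_t³/μ).
So a_t = (μ t²/π²)^(1/3) = (42830 × (12063.6)² / π²)^(1/3) = 8579.6 km.
Since a_t = (r₁ + r₂)/2, r₂ = 2a_t − r₁ = 2×8579.6 − 13180 = 3979.2 km.

r₂ = 3979 km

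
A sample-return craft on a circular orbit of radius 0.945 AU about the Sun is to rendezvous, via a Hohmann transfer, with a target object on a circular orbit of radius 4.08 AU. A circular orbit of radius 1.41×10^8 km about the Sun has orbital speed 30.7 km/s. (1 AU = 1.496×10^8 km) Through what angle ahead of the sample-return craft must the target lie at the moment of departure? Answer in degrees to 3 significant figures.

From the circular-orbit relation v² = μ/r at r = 1.41×10^8 km: μ = v²r = (30.7)² × 1.41×10^8 = 1.32891×10^11 km³/s².
In km: r₁ = 0.945 × 1.496×10^8 = 1.41372×10^8 km; r₂ = 4.08 × 1.496×10^8 = 6.10368×10^8 km.
Transfer-ellipse semi-major axis a_t = (r₁ + r₂)/2 = (1.41372×10^8 + 6.10368×10^8)/2 = 3.7587×10^8 km.
Transfer time t = π√(a_t³/μ) = 6.279983×10^7 s.
Target angular speed ω₂ = √(μ/r₂³) = 2.417466×10^-8 rad/s.
Angle swept by the target during transfer: ω₂·t = 1.51816 rad = 86.98°.
Arrival is 180° from departure on the ellipse, so φ = 180° − 86.98° = 93.0°.

φ = 93.0°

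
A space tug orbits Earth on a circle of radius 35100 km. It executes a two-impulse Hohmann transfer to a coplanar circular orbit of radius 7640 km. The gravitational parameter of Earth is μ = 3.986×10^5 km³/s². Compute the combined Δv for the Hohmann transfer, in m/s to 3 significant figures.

Semi-major axis of the transfer orbit: a_t = (35100 + 7640)/2 = 21370 km.
Circular speed at r₁: v₁ = √(μ/r₁) = √(3.986×10^5/35100) = 3.370 km/s.
Transfer-orbit speed at r₁ (vis-viva equation): v_a = √[μ(2/r₁ − 1/a_t)] = 2.015 km/s.
First burn Δv₁ = |v_a − v₁| = 1.355 km/s.
At r₂, v₂ = √(μ/r₂) = 7.223 km/s.
Transfer-orbit speed at r₂: v_p = √[μ(2/r₂ − 1/a_t)] = 9.257 km/s.
Second burn Δv₂ = |v₂ − v_p| = 2.034 km/s.
Total Δv = Δv₁ + Δv₂ = 3.389 km/s.

Δv = 3390 m/s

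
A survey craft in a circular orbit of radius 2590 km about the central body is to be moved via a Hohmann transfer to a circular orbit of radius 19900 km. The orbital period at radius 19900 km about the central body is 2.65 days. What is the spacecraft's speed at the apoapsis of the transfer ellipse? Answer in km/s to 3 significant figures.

v = 0.262 km/s

From Kepler's third law T² = 4π²r³/μ at r = 19900 km, T = 2.65 days = 2.65 × 86400 s = 2.2896×10^5 s: μ = 4π²r³/T² = 5934.71 km³/s².
The Hohmann ellipse has a_t = (r₁ + r₂)/2 = 11245 km.
The apoapsis of the transfer ellipse is at r = 19900 km.
Vis-viva: v = √[μ(2/r − 1/a_t)] = √[5934.71 × (2/19900 − 1/11245)] = 0.2621 km/s.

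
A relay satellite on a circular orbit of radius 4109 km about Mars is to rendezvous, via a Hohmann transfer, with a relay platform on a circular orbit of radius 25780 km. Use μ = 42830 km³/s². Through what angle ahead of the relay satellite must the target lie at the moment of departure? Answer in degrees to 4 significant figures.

Transfer-ellipse semi-major axis a_t = (r₁ + r₂)/2 = (4109 + 25780)/2 = 14944.5 km.
Transfer time t = π√(a_t³/μ) = 27733 s.
Target angular speed ω₂ = √(μ/r₂³) = 4.9998×10^-5 rad/s.
Angle swept by the target during transfer: ω₂·t = 1.3866 rad = 79.446°.
The relay satellite traverses 180° on the transfer ellipse, so the target must lead by 180° − 79.446° = 100.6°.

φ = 100.6°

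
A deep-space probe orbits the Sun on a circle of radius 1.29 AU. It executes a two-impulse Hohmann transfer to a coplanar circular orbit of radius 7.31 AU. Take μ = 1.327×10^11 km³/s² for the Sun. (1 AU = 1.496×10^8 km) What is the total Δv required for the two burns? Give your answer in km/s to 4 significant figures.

In km: r₁ = 1.29 × 1.496×10^8 = 1.92984×10^8 km; r₂ = 7.31 × 1.496×10^8 = 1.093576×10^9 km.
Transfer-ellipse semi-major axis a_t = (r₁ + r₂)/2 = (1.92984×10^8 + 1.093576×10^9)/2 = 6.4328×10^8 km.
Circular speed at r₁: v₁ = √(μ/r₁) = √(1.327×10^11/1.92984×10^8) = 26.223 km/s.
On the transfer ellipse at r₁, vis-viva equation gives v_p = √[μ(2/r₁ − 1/a_t)] = 34.190 km/s.
First burn Δv₁ = |v_p − v₁| = 7.967 km/s.
Circular speed at r₂: v₂ = √(μ/r₂) = 11.0157 km/s.
Transfer-orbit speed at r₂: v_a = √[μ(2/r₂ − 1/a_t)] = 6.03353 km/s.
Second burn Δv₂ = |v₂ − v_a| = 4.982 km/s.
Total Δv = Δv₁ + Δv₂ = 12.95 km/s.

Δv = 12.95 km/s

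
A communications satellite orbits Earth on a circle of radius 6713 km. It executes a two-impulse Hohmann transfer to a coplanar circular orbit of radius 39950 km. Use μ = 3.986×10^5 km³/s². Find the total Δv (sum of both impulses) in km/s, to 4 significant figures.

Δv = 3.842 km/s

Semi-major axis of the transfer orbit: a_t = (6713 + 39950)/2 = 23331.5 km.
At r₁ the circular-orbit speed is v₁ = √(μ/r₁) = 7.70567 km/s.
Transfer-orbit speed at r₁ (v² = μ(2/r − 1/a)): v_p = √[μ(2/r₁ − 1/a_t)] = 10.0832 km/s.
First burn Δv₁ = |v_p − v₁| = 2.378 km/s.
At r₂, v₂ = √(μ/r₂) = 3.1587 km/s.
Transfer-orbit speed at r₂: v_a = √[μ(2/r₂ − 1/a_t)] = 1.6943 km/s.
Second burn Δv₂ = |v₂ − v_a| = 1.464 km/s.
Δv = Δv₁ + Δv₂ = 2.378 + 1.464 = 3.842 km/s.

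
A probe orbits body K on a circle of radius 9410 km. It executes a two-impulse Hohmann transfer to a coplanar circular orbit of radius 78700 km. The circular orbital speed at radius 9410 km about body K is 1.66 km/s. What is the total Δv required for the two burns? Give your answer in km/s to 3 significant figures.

Δv = 0.867 km/s

From the circular-orbit relation v² = μ/r at r = 9410 km: μ = v²r = (1.66)² × 9410 = 25930.2 km³/s².
Transfer-ellipse semi-major axis a_t = (r₁ + r₂)/2 = (9410 + 78700)/2 = 44055 km.
At r₁ the circular-orbit speed is v₁ = √(μ/r₁) = 1.6600 km/s.
Transfer-orbit speed at r₁ (vis-viva equation): v_p = √[μ(2/r₁ − 1/a_t)] = 2.2187 km/s.
First burn Δv₁ = |v_p − v₁| = 0.5587 km/s.
At r₂, v₂ = √(μ/r₂) = 0.5740 km/s.
Transfer-orbit speed at r₂: v_a = √[μ(2/r₂ − 1/a_t)] = 0.2653 km/s.
Second burn Δv₂ = |v₂ − v_a| = 0.3087 km/s.
Δv = Δv₁ + Δv₂ = 0.5587 + 0.3087 = 0.8674 km/s.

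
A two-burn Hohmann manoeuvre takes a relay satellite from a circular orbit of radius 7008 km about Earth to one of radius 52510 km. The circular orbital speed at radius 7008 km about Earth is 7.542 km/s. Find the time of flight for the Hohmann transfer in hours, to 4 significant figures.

t = 7.096 hours

From the circular-orbit relation v² = μ/r at r = 7008 km: μ = v²r = (7.542)² × 7008 = 3.98627×10^5 km³/s².
Transfer-ellipse semi-major axis a_t = (r₁ + r₂)/2 = (7008 + 52510)/2 = 29759 km.
Transfer time t = π√(a_t³/μ) = π√((29759)³ / 3.98627×10^5) = 25544 s.
Converting: 25544 s ÷ 3600 s/hour = 7.096 hours.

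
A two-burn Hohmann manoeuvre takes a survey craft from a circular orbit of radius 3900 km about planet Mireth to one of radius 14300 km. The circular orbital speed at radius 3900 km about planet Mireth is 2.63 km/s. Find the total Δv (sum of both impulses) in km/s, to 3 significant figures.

Δv = 1.14 km/s

From the circular-orbit relation v² = μ/r at r = 3900 km: μ = v²r = (2.63)² × 3900 = 26975.9 km³/s².
Semi-major axis of the transfer orbit: a_t = (3900 + 14300)/2 = 9100 km.
At r₁ the circular-orbit speed is v₁ = √(μ/r₁) = 2.6300 km/s.
Transfer-orbit speed at r₁ (v² = μ(2/r − 1/a)): v_p = √[μ(2/r₁ − 1/a_t)] = 3.2969 km/s.
First burn Δv₁ = |v_p − v₁| = 0.6669 km/s.
At r₂, v₂ = √(μ/r₂) = 1.37347 km/s.
Transfer-orbit speed at r₂: v_a = √[μ(2/r₂ − 1/a_t)] = 0.899149 km/s.
Second burn Δv₂ = |v₂ − v_a| = 0.4743 km/s.
Total Δv = Δv₁ + Δv₂ = 1.141 km/s.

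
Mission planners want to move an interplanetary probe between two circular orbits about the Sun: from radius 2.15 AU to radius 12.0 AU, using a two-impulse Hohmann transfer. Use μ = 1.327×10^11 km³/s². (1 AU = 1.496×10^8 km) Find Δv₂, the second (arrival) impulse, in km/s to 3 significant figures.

In km: r₁ = 2.15 × 1.496×10^8 = 3.2164×10^8 km; r₂ = 12.0 × 1.496×10^8 = 1.7952×10^9 km.
The Hohmann ellipse has a_t = (r₁ + r₂)/2 = 1.05842×10^9 km.
On the circular orbit at r = 1.7952×10^9 km, v_c = √(μ/r) = 8.598 km/s.
Vis-viva on the transfer ellipse at r = 1.7952×10^9 km gives v_t = √[μ(2/r − 1/a_t)] = 4.740 km/s.
Δv₂ = |v_t − v_c| = |4.740 − 8.598| = 3.858 km/s.

Δv₂ = 3.86 km/s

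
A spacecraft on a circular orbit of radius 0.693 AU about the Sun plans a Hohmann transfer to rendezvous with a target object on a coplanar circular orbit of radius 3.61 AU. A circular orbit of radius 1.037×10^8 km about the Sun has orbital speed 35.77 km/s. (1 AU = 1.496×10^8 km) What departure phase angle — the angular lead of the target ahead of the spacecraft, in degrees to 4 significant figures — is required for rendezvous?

φ = 97.18°

From the circular-orbit relation v² = μ/r at r = 1.037×10^8 km: μ = v²r = (35.77)² × 1.037×10^8 = 1.32683×10^11 km³/s².
In km: r₁ = 0.693 × 1.496×10^8 = 1.036728×10^8 km; r₂ = 3.61 × 1.496×10^8 = 5.40056×10^8 km.
The Hohmann ellipse has a_t = (r₁ + r₂)/2 = 3.218644×10^8 km.
The half-period of the transfer ellipse is t = π√(a_t³/μ) = 4.98025×10^7 s.
Target angular speed ω₂ = √(μ/r₂³) = 2.90235×10^-8 rad/s.
Angle swept by the target during transfer: ω₂·t = 1.4454 rad = 82.82°.
The spacecraft traverses 180° on the transfer ellipse, so the target must lead by 180° − 82.82° = 97.18°.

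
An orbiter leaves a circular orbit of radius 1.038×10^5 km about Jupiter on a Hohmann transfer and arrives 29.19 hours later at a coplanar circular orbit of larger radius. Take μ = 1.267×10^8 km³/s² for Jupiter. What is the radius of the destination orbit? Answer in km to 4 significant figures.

r₂ = 9.390×10^5 km

Transfer time t = 29.19 hours = 1.05084×10^5 s, and t = π√(a_t³/μ).
So a_t = (μ t²/π²)^(1/3) = (1.267×10^8 × (1.05084×10^5)² / π²)^(1/3) = 5.2141×10^5 km.
Since a_t = (r₁ + r₂)/2, r₂ = 2a_t − r₁ = 2×5.2141×10^5 − 1.038×10^5 = 9.3902×10^5 km.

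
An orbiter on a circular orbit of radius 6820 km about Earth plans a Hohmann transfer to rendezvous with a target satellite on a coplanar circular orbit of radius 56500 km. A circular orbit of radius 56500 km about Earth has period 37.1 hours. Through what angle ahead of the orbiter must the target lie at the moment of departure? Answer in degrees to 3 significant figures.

From Kepler's third law T² = 4π²r³/μ at r = 56500 km, T = 37.1 hours = 37.1 × 3600 s = 1.3356×10^5 s: μ = 4π²r³/T² = 3.99165×10^5 km³/s².
Transfer-ellipse semi-major axis a_t = (r₁ + r₂)/2 = (6820 + 56500)/2 = 31660 km.
The half-period of the transfer ellipse is t = π√(a_t³/μ) = 28011.7 s.
The target's mean motion on its circular orbit is ω₂ = √(μ/r₂³) = 4.70439×10^-5 rad/s.
Angle swept by the target during transfer: ω₂·t = 1.31778 rad = 75.503°.
Arrival is 180° from departure on the ellipse, so φ = 180° − 75.503° = 104°.

φ = 104°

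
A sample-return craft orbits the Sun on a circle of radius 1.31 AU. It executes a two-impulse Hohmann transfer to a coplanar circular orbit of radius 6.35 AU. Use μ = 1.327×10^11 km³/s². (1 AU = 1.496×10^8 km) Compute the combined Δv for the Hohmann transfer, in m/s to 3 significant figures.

In km: r₁ = 1.31 × 1.496×10^8 = 1.95976×10^8 km; r₂ = 6.35 × 1.496×10^8 = 9.4996×10^8 km.
Semi-major axis of the transfer orbit: a_t = (1.95976×10^8 + 9.4996×10^8)/2 = 5.72968×10^8 km.
At r₁ the circular-orbit speed is v₁ = √(μ/r₁) = 26.022 km/s.
On the transfer ellipse at r₁, vis-viva equation gives v_p = √[μ(2/r₁ − 1/a_t)] = 33.506 km/s.
First burn Δv₁ = |v_p − v₁| = 7.484 km/s.
Circular speed at r₂: v₂ = √(μ/r₂) = 11.819 km/s.
Transfer-orbit speed at r₂: v_a = √[μ(2/r₂ − 1/a_t)] = 6.9122 km/s.
Second burn Δv₂ = |v₂ − v_a| = 4.907 km/s.
Total Δv = Δv₁ + Δv₂ = 12.39 km/s.

Δv = 12400 m/s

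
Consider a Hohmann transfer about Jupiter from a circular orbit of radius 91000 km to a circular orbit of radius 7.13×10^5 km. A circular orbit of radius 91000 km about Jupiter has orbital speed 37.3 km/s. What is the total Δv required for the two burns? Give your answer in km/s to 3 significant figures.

Δv = 19.4 km/s

From the circular-orbit relation v² = μ/r at r = 91000 km: μ = v²r = (37.3)² × 91000 = 1.26607×10^8 km³/s².
Transfer-ellipse semi-major axis a_t = (r₁ + r₂)/2 = (91000 + 7.130×10^5)/2 = 4.020×10^5 km.
At r₁ the circular-orbit speed is v₁ = √(μ/r₁) = 37.300 km/s.
On the transfer ellipse at r₁, v² = μ(2/r − 1/a) gives v_p = √[μ(2/r₁ − 1/a_t)] = 49.675 km/s.
First burn Δv₁ = |v_p − v₁| = 12.375 km/s.
At r₂, v₂ = √(μ/r₂) = 13.32554 km/s.
Transfer-orbit speed at r₂: v_a = √[μ(2/r₂ − 1/a_t)] = 6.340046 km/s.
Second burn Δv₂ = |v₂ − v_a| = 6.9855 km/s.
Total Δv = Δv₁ + Δv₂ = 19.36 km/s.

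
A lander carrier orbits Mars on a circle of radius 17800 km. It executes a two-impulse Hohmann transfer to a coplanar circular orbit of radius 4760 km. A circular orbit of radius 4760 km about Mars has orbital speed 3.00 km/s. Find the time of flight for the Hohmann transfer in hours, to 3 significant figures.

t = 5.05 hours

From the circular-orbit relation v² = μ/r at r = 4760 km: μ = v²r = (3.00)² × 4760 = 42840.0 km³/s².
Semi-major axis of the transfer orbit: a_t = (17800 + 4760)/2 = 11280 km.
By Kepler's third law the transfer-orbit period is T = 2π√(a_t³/μ), so t = T/2 = 18180 s.
Converting: 18180 s ÷ 3600 s/hour = 5.05 hours.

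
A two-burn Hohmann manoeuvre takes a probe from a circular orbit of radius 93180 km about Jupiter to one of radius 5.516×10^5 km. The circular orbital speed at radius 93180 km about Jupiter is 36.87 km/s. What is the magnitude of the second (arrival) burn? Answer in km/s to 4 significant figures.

Δv₂ = 7.007 km/s

From the circular-orbit relation v² = μ/r at r = 93180 km: μ = v²r = (36.87)² × 93180 = 1.26669×10^8 km³/s².
Semi-major axis of the transfer orbit: a_t = (93180 + 5.516×10^5)/2 = 3.2239×10^5 km.
On the circular orbit at r = 5.516×10^5 km, v_c = √(μ/r) = 15.154 km/s.
Transfer-orbit speed at the same r (vis-viva, a = a_t): v_t = √[μ(2/r − 1/a_t)] = 8.1469 km/s.
Δv₂ = |v_t − v_c| = |8.1469 − 15.154| = 7.007 km/s.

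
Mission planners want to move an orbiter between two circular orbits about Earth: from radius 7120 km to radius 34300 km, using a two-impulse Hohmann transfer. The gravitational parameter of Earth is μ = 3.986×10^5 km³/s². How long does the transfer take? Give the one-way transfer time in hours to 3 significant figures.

The Hohmann ellipse has a_t = (r₁ + r₂)/2 = 20710 km.
Transfer time t = π√(a_t³/μ) = π√((20710)³ / 3.986×10^5) = 14830 s.
Converting: 14830 s ÷ 3600 s/hour = 4.12 hours.

t = 4.12 hours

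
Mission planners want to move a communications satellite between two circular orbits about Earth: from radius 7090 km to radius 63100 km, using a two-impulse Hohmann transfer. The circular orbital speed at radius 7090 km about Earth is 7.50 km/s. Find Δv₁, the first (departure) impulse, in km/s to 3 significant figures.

From the circular-orbit relation v² = μ/r at r = 7090 km: μ = v²r = (7.50)² × 7090 = 3.98812×10^5 km³/s².
Transfer-ellipse semi-major axis a_t = (r₁ + r₂)/2 = (7090 + 63100)/2 = 35095 km.
Circular speed at r = 7090 km: v_c = √(μ/r) = 7.5000 km/s.
Transfer-orbit speed at the same r (vis-viva, a = a_t): v_t = √[μ(2/r − 1/a_t)] = 10.057 km/s.
Δv₁ = |v_t − v_c| = |10.057 − 7.5000| = 2.557 km/s.

Δv₁ = 2.56 km/s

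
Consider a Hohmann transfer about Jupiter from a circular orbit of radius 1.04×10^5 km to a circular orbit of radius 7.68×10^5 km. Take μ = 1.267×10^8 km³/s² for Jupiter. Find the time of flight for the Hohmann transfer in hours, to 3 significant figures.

t = 22.3 hours

The Hohmann ellipse has a_t = (r₁ + r₂)/2 = 4.360×10^5 km.
Transfer time t = π√(a_t³/μ) = π√((4.360×10^5)³ / 1.267×10^8) = 80350 s.
Converting: 80350 s ÷ 3600 s/hour = 22.3 hours.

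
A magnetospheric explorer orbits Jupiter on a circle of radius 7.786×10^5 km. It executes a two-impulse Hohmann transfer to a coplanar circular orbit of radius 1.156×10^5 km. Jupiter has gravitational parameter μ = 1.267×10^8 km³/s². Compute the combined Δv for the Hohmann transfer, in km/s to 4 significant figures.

Transfer-ellipse semi-major axis a_t = (r₁ + r₂)/2 = (7.786×10^5 + 1.156×10^5)/2 = 4.471×10^5 km.
At r₁ the circular-orbit speed is v₁ = √(μ/r₁) = 12.7565 km/s.
On the transfer ellipse at r₁, vis-viva gives v_a = √[μ(2/r₁ − 1/a_t)] = 6.48646 km/s.
First burn Δv₁ = |v_a − v₁| = 6.270 km/s.
Circular speed at r₂: v₂ = √(μ/r₂) = 33.11 km/s.
Transfer-orbit speed at r₂: v_p = √[μ(2/r₂ − 1/a_t)] = 43.69 km/s.
Second burn Δv₂ = |v₂ − v_p| = 10.58 km/s.
Δv = Δv₁ + Δv₂ = 6.270 + 10.58 = 16.85 km/s.

Δv = 16.85 km/s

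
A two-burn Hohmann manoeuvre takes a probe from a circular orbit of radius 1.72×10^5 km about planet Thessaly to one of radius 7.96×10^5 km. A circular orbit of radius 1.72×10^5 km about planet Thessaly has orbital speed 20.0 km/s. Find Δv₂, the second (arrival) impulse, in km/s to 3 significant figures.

From the circular-orbit relation v² = μ/r at r = 1.72×10^5 km: μ = v²r = (20.0)² × 1.72×10^5 = 6.88000×10^7 km³/s².
Semi-major axis of the transfer orbit: a_t = (1.720×10^5 + 7.960×10^5)/2 = 4.840×10^5 km.
Circular speed at r = 7.960×10^5 km: v_c = √(μ/r) = 9.297 km/s.
Transfer-orbit speed at the same r (vis-viva, a = a_t): v_t = √[μ(2/r − 1/a_t)] = 5.542 km/s.
Δv₂ = |v_t − v_c| = |5.542 − 9.297| = 3.755 km/s.

Δv₂ = 3.75 km/s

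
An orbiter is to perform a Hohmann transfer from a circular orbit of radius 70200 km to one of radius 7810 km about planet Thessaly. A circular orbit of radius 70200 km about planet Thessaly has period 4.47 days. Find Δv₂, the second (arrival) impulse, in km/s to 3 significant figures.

From Kepler's third law T² = 4π²r³/μ at r = 70200 km, T = 4.47 days = 4.47 × 86400 s = 3.86208×10^5 s: μ = 4π²r³/T² = 91564.8 km³/s².
Semi-major axis of the transfer orbit: a_t = (70200 + 7810)/2 = 39005 km.
On the circular orbit at r = 7810 km, v_c = √(μ/r) = 3.424039 km/s.
Vis-viva on the transfer ellipse at r = 7810 km gives v_t = √[μ(2/r − 1/a_t)] = 4.593536 km/s.
Δv₂ = |v_t − v_c| = |4.593536 − 3.424039| = 1.169 km/s.

Δv₂ = 1.17 km/s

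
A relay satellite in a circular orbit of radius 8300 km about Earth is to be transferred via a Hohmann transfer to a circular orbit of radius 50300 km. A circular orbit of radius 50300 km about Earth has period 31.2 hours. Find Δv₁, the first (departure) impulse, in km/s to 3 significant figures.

Δv₁ = 2.15 km/s

From Kepler's third law T² = 4π²r³/μ at r = 50300 km, T = 31.2 hours = 31.2 × 3600 s = 1.1232×10^5 s: μ = 4π²r³/T² = 3.98244×10^5 km³/s².
The Hohmann ellipse has a_t = (r₁ + r₂)/2 = 29300 km.
On the circular orbit at r = 8300 km, v_c = √(μ/r) = 6.927 km/s.
Vis-viva on the transfer ellipse at r = 8300 km gives v_t = √[μ(2/r − 1/a_t)] = 9.076 km/s.
Δv₁ = |v_t − v_c| = |9.076 − 6.927| = 2.149 km/s.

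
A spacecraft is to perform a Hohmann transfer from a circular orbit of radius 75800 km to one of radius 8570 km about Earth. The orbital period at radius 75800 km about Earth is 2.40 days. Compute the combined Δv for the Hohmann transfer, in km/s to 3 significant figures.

From Kepler's third law T² = 4π²r³/μ at r = 75800 km, T = 2.40 days = 2.40 × 86400 s = 2.0736×10^5 s: μ = 4π²r³/T² = 3.99869×10^5 km³/s².
The Hohmann ellipse has a_t = (r₁ + r₂)/2 = 42185 km.
Circular speed at r₁: v₁ = √(μ/r₁) = √(3.99869×10^5/75800) = 2.2968 km/s.
Transfer-orbit speed at r₁ (vis-viva equation): v_a = √[μ(2/r₁ − 1/a_t)] = 1.0352 km/s.
First burn Δv₁ = |v_a − v₁| = 1.2616 km/s.
Circular speed at r₂: v₂ = √(μ/r₂) = 6.83075 km/s.
Transfer-orbit speed at r₂: v_p = √[μ(2/r₂ − 1/a_t)] = 9.15638 km/s.
Second burn Δv₂ = |v₂ − v_p| = 2.3256 km/s.
Total Δv = Δv₁ + Δv₂ = 3.587 km/s.

Δv = 3.59 km/s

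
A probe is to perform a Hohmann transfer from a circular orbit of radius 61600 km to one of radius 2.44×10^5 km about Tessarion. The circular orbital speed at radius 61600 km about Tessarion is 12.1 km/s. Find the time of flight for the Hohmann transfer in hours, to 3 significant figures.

From the circular-orbit relation v² = μ/r at r = 61600 km: μ = v²r = (12.1)² × 61600 = 9.01886×10^6 km³/s².
Semi-major axis of the transfer orbit: a_t = (61600 + 2.440×10^5)/2 = 1.528×10^5 km.
Transfer time t = π√(a_t³/μ) = π√((1.528×10^5)³ / 9.01886×10^6) = 62480 s.
Converting: 62480 s ÷ 3600 s/hour = 17.4 hours.

t = 17.4 hours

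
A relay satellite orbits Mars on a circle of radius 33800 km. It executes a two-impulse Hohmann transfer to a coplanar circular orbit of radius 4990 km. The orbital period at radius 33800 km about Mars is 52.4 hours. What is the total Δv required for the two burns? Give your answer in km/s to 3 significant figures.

From Kepler's third law T² = 4π²r³/μ at r = 33800 km, T = 52.4 hours = 52.4 × 3600 s = 1.8864×10^5 s: μ = 4π²r³/T² = 42839.3 km³/s².
Semi-major axis of the transfer orbit: a_t = (33800 + 4990)/2 = 19395 km.
At r₁ the circular-orbit speed is v₁ = √(μ/r₁) = 1.1258 km/s.
Transfer-orbit speed at r₁ (vis-viva equation): v_a = √[μ(2/r₁ − 1/a_t)] = 0.57104 km/s.
First burn Δv₁ = |v_a − v₁| = 0.5548 km/s.
Circular speed at r₂: v₂ = √(μ/r₂) = 2.930 km/s.
Transfer-orbit speed at r₂: v_p = √[μ(2/r₂ − 1/a_t)] = 3.868 km/s.
Second burn Δv₂ = |v₂ − v_p| = 0.9380 km/s.
Δv = Δv₁ + Δv₂ = 0.5548 + 0.9380 = 1.493 km/s.

Δv = 1.49 km/s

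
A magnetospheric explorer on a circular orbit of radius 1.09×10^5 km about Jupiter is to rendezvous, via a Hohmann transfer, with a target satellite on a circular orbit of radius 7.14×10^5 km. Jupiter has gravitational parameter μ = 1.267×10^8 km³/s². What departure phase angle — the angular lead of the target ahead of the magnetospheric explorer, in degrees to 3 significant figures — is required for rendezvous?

Semi-major axis of the transfer orbit: a_t = (1.090×10^5 + 7.140×10^5)/2 = 4.115×10^5 km.
The half-period of the transfer ellipse is t = π√(a_t³/μ) = 73674 s.
Target angular speed ω₂ = √(μ/r₂³) = 1.8657×10^-5 rad/s.
Angle swept by the target during transfer: ω₂·t = 1.37454 rad = 78.76°.
The magnetospheric explorer traverses 180° on the transfer ellipse, so the target must lead by 180° − 78.76° = 101°.

φ = 101°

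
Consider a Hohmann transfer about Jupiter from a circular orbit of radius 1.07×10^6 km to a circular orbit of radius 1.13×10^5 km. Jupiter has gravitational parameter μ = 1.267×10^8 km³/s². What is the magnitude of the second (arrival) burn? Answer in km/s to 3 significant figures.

Δv₂ = 11.6 km/s

Semi-major axis of the transfer orbit: a_t = (1.070×10^6 + 1.130×10^5)/2 = 5.915×10^5 km.
Circular speed at r = 1.130×10^5 km: v_c = √(μ/r) = 33.485 km/s.
Vis-viva on the transfer ellipse at r = 1.130×10^5 km gives v_t = √[μ(2/r − 1/a_t)] = 45.036 km/s.
Δv₂ = |v_t − v_c| = |45.036 − 33.485| = 11.55 km/s.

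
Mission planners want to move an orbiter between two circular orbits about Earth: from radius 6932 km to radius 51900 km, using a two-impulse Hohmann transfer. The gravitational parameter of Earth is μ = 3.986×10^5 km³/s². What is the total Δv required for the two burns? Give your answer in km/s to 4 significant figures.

The Hohmann ellipse has a_t = (r₁ + r₂)/2 = 29416 km.
At r₁ the circular-orbit speed is v₁ = √(μ/r₁) = 7.5830 km/s.
Transfer-orbit speed at r₁ (vis-viva): v_p = √[μ(2/r₁ − 1/a_t)] = 10.072 km/s.
First burn Δv₁ = |v_p − v₁| = 2.489 km/s.
At r₂, v₂ = √(μ/r₂) = 2.771 km/s.
Transfer-orbit speed at r₂: v_a = √[μ(2/r₂ − 1/a_t)] = 1.345 km/s.
Second burn Δv₂ = |v₂ − v_a| = 1.426 km/s.
Δv = Δv₁ + Δv₂ = 2.489 + 1.426 = 3.915 km/s.

Δv = 3.915 km/s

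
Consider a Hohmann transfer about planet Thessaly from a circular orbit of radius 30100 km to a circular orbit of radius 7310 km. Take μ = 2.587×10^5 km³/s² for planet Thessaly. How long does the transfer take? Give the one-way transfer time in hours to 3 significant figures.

The Hohmann ellipse has a_t = (r₁ + r₂)/2 = 18705 km.
Half the transfer-orbit period gives t = π√(a_t³/μ) = 15800 s.
Converting: 15800 s ÷ 3600 s/hour = 4.39 hours.

t = 4.39 hours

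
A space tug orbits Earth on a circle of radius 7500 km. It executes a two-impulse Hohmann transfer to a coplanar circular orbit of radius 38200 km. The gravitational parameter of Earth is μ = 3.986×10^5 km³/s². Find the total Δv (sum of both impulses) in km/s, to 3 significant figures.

Semi-major axis of the transfer orbit: a_t = (7500 + 38200)/2 = 22850 km.
Circular speed at r₁: v₁ = √(μ/r₁) = √(3.986×10^5/7500) = 7.2902 km/s.
On the transfer ellipse at r₁, v² = μ(2/r − 1/a) gives v_p = √[μ(2/r₁ − 1/a_t)] = 9.4260 km/s.
First burn Δv₁ = |v_p − v₁| = 2.1358 km/s.
At r₂, v₂ = √(μ/r₂) = 3.2303 km/s.
Transfer-orbit speed at r₂: v_a = √[μ(2/r₂ − 1/a_t)] = 1.8507 km/s.
Second burn Δv₂ = |v₂ − v_a| = 1.3796 km/s.
Total Δv = Δv₁ + Δv₂ = 3.515 km/s.

Δv = 3.52 km/s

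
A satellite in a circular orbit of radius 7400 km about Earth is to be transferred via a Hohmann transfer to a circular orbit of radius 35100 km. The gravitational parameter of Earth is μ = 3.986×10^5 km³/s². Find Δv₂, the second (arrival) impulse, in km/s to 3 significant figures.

Transfer-ellipse semi-major axis a_t = (r₁ + r₂)/2 = (7400 + 35100)/2 = 21250 km.
Circular speed at r = 35100 km: v_c = √(μ/r) = 3.370 km/s.
Vis-viva on the transfer ellipse at r = 35100 km gives v_t = √[μ(2/r − 1/a_t)] = 1.989 km/s.
Δv₂ = |v_t − v_c| = |1.989 − 3.370| = 1.381 km/s.

Δv₂ = 1.38 km/s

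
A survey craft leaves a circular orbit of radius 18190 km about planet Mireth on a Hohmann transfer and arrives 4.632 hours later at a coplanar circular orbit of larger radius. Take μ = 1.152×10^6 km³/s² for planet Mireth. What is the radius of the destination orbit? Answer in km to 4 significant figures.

Transfer time t = 4.632 hours = 16675.2 s, and t = π√(a_t³/μ).
So a_t = (μ t²/π²)^(1/3) = (1.152×10^6 × (16675.2)² / π²)^(1/3) = 31898 km.
Since a_t = (r₁ + r₂)/2, r₂ = 2a_t − r₁ = 2×31898 − 18190 = 45606 km.

r₂ = 45610 km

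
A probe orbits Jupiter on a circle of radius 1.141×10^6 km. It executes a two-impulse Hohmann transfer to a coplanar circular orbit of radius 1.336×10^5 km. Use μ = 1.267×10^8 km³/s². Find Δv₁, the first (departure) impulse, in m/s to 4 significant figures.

The Hohmann ellipse has a_t = (r₁ + r₂)/2 = 6.373×10^5 km.
On the circular orbit at r = 1.141×10^6 km, v_c = √(μ/r) = 10.538 km/s.
Vis-viva on the transfer ellipse at r = 1.141×10^6 km gives v_t = √[μ(2/r − 1/a_t)] = 4.8248 km/s.
Δv₁ = |v_t − v_c| = |4.8248 − 10.538| = 5.713 km/s.

Δv₁ = 5713 m/s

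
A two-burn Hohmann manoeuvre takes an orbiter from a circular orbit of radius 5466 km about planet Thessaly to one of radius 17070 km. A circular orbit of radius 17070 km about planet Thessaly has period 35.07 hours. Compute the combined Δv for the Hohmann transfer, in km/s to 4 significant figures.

Δv = 0.6044 km/s

From Kepler's third law T² = 4π²r³/μ at r = 17070 km, T = 35.07 hours = 35.07 × 3600 s = 1.26252×10^5 s: μ = 4π²r³/T² = 12319.2 km³/s².
Semi-major axis of the transfer orbit: a_t = (5466 + 17070)/2 = 11268 km.
At r₁ the circular-orbit speed is v₁ = √(μ/r₁) = 1.50126 km/s.
Transfer-orbit speed at r₁ (v² = μ(2/r − 1/a)): v_p = √[μ(2/r₁ − 1/a_t)] = 1.84778 km/s.
First burn Δv₁ = |v_p − v₁| = 0.34652 km/s.
Circular speed at r₂: v₂ = √(μ/r₂) = 0.84952 km/s.
Transfer-orbit speed at r₂: v_a = √[μ(2/r₂ − 1/a_t)] = 0.59168 km/s.
Second burn Δv₂ = |v₂ − v_a| = 0.25784 km/s.
Total Δv = Δv₁ + Δv₂ = 0.6044 km/s.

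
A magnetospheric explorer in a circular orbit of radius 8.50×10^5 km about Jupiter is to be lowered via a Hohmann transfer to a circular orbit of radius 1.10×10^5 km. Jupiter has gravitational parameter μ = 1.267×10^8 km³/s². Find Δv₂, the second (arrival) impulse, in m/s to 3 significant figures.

Δv₂ = 11200 m/s

The Hohmann ellipse has a_t = (r₁ + r₂)/2 = 4.800×10^5 km.
On the circular orbit at r = 1.100×10^5 km, v_c = √(μ/r) = 33.94 km/s.
Transfer-orbit speed at the same r (vis-viva, a = a_t): v_t = √[μ(2/r − 1/a_t)] = 45.16 km/s.
Δv₂ = |v_t − v_c| = |45.16 − 33.94| = 11.22 km/s.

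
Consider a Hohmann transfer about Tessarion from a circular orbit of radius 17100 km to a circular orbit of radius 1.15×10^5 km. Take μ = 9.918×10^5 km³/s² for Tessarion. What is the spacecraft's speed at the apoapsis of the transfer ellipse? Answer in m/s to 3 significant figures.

Semi-major axis of the transfer orbit: a_t = (17100 + 1.150×10^5)/2 = 66050 km.
At apoapsis, r = 1.150×10^5 km.
Applying v² = μ(2/r − 1/a_t): v = 1.494 km/s.

v = 1490 m/s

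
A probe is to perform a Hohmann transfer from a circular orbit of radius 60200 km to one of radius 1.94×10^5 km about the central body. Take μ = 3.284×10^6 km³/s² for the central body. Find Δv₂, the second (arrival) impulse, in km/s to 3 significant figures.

Δv₂ = 1.28 km/s

The Hohmann ellipse has a_t = (r₁ + r₂)/2 = 1.271×10^5 km.
On the circular orbit at r = 1.940×10^5 km, v_c = √(μ/r) = 4.1143 km/s.
Transfer-orbit speed at the same r (vis-viva, a = a_t): v_t = √[μ(2/r − 1/a_t)] = 2.8316 km/s.
Δv₂ = |v_t − v_c| = |2.8316 − 4.1143| = 1.283 km/s.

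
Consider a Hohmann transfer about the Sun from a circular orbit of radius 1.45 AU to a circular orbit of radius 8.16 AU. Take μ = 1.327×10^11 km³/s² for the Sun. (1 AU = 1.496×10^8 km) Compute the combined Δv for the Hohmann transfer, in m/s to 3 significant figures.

In km: r₁ = 1.45 × 1.496×10^8 = 2.1692×10^8 km; r₂ = 8.16 × 1.496×10^8 = 1.220736×10^9 km.
The Hohmann ellipse has a_t = (r₁ + r₂)/2 = 7.18828×10^8 km.
Circular speed at r₁: v₁ = √(μ/r₁) = √(1.327×10^11/2.1692×10^8) = 24.734 km/s.
On the transfer ellipse at r₁, vis-viva gives v_p = √[μ(2/r₁ − 1/a_t)] = 32.232 km/s.
First burn Δv₁ = |v_p − v₁| = 7.498 km/s.
At r₂, v₂ = √(μ/r₂) = 10.4262 km/s.
Transfer-orbit speed at r₂: v_a = √[μ(2/r₂ − 1/a_t)] = 5.72746 km/s.
Second burn Δv₂ = |v₂ − v_a| = 4.699 km/s.
Δv = Δv₁ + Δv₂ = 7.498 + 4.699 = 12.20 km/s.

Δv = 12200 m/s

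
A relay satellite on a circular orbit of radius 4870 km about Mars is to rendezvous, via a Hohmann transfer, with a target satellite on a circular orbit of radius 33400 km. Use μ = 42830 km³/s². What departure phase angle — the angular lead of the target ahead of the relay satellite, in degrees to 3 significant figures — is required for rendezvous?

Transfer-ellipse semi-major axis a_t = (r₁ + r₂)/2 = (4870 + 33400)/2 = 19135 km.
Transfer time t = π√(a_t³/μ) = 40181 s.
The target's mean motion on its circular orbit is ω₂ = √(μ/r₂³) = 3.3904×10^-5 rad/s.
Angle swept by the target during transfer: ω₂·t = 1.3623 rad = 78.05°.
The relay satellite traverses 180° on the transfer ellipse, so the target must lead by 180° − 78.05° = 102°.

φ = 102°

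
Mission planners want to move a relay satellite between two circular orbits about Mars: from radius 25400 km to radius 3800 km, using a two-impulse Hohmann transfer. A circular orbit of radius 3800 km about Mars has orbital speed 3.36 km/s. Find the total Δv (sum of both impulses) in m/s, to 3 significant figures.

Δv = 1710 m/s

From the circular-orbit relation v² = μ/r at r = 3800 km: μ = v²r = (3.36)² × 3800 = 42900.5 km³/s².
Semi-major axis of the transfer orbit: a_t = (25400 + 3800)/2 = 14600 km.
At r₁ the circular-orbit speed is v₁ = √(μ/r₁) = 1.299614 km/s.
Transfer-orbit speed at r₁ (v² = μ(2/r − 1/a)): v_a = √[μ(2/r₁ − 1/a_t)] = 0.6630245 km/s.
First burn Δv₁ = |v_a − v₁| = 0.63659 km/s.
At r₂, v₂ = √(μ/r₂) = 3.3600 km/s.
Transfer-orbit speed at r₂: v_p = √[μ(2/r₂ − 1/a_t)] = 4.4318 km/s.
Second burn Δv₂ = |v₂ − v_p| = 1.0718 km/s.
Δv = Δv₁ + Δv₂ = 0.63659 + 1.0718 = 1.708 km/s.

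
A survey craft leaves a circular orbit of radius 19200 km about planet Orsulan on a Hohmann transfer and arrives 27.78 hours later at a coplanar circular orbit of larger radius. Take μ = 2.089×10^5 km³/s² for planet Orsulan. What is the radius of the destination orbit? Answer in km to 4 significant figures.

r₂ = 1.000×10^5 km

Transfer time t = 27.78 hours = 1.00008×10^5 s, and t = π√(a_t³/μ).
So a_t = (μ t²/π²)^(1/3) = (2.089×10^5 × (1.00008×10^5)² / π²)^(1/3) = 59599 km.
Since a_t = (r₁ + r₂)/2, r₂ = 2a_t − r₁ = 2×59599 − 19200 = 99998 km.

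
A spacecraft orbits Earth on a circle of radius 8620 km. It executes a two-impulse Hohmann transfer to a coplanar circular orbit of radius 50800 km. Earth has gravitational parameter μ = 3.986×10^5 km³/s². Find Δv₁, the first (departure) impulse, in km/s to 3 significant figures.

Δv₁ = 2.09 km/s

Semi-major axis of the transfer orbit: a_t = (8620 + 50800)/2 = 29710 km.
Circular speed at r = 8620 km: v_c = √(μ/r) = 6.800 km/s.
Transfer-orbit speed at the same r (vis-viva, a = a_t): v_t = √[μ(2/r − 1/a_t)] = 8.892 km/s.
Δv₁ = |v_t − v_c| = |8.892 − 6.800| = 2.092 km/s.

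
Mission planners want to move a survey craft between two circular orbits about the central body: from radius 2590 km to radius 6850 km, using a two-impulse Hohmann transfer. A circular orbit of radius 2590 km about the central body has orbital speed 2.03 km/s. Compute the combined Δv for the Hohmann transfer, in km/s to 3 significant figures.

Δv = 0.739 km/s

From the circular-orbit relation v² = μ/r at r = 2590 km: μ = v²r = (2.03)² × 2590 = 10673.1 km³/s².
Semi-major axis of the transfer orbit: a_t = (2590 + 6850)/2 = 4720 km.
At r₁ the circular-orbit speed is v₁ = √(μ/r₁) = 2.0300 km/s.
Transfer-orbit speed at r₁ (vis-viva equation): v_p = √[μ(2/r₁ − 1/a_t)] = 2.4455 km/s.
First burn Δv₁ = |v_p − v₁| = 0.4155 km/s.
Circular speed at r₂: v₂ = √(μ/r₂) = 1.24825 km/s.
Transfer-orbit speed at r₂: v_a = √[μ(2/r₂ − 1/a_t)] = 0.924655 km/s.
Second burn Δv₂ = |v₂ − v_a| = 0.3236 km/s.
Total Δv = Δv₁ + Δv₂ = 0.7391 km/s.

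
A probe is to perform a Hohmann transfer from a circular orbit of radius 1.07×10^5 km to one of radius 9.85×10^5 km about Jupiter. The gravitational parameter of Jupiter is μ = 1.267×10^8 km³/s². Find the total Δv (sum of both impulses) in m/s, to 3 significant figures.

The Hohmann ellipse has a_t = (r₁ + r₂)/2 = 5.460×10^5 km.
Circular speed at r₁: v₁ = √(μ/r₁) = √(1.267×10^8/1.070×10^5) = 34.41 km/s.
Transfer-orbit speed at r₁ (v² = μ(2/r − 1/a)): v_p = √[μ(2/r₁ − 1/a_t)] = 46.22 km/s.
First burn Δv₁ = |v_p − v₁| = 11.81 km/s.
At r₂, v₂ = √(μ/r₂) = 11.3415 km/s.
Transfer-orbit speed at r₂: v_a = √[μ(2/r₂ − 1/a_t)] = 5.02072 km/s.
Second burn Δv₂ = |v₂ − v_a| = 6.321 km/s.
Δv = Δv₁ + Δv₂ = 11.81 + 6.321 = 18.13 km/s.

Δv = 18100 m/s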